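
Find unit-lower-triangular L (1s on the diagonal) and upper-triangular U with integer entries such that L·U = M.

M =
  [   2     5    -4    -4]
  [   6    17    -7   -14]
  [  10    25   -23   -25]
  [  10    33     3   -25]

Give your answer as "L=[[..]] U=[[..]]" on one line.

  r1 -= 3·r0 → [0,2,5,-2]
  r2 -= 5·r0 → [0,0,-3,-5]
  r3 -= 5·r0 → [0,8,23,-5]
  r2 -= 0·r1 → [0,0,-3,-5]
  r3 -= 4·r1 → [0,0,3,3]
  r3 -= -1·r2 → [0,0,0,-2]

L=[[1,0,0,0],[3,1,0,0],[5,0,1,0],[5,4,-1,1]] U=[[2,5,-4,-4],[0,2,5,-2],[0,0,-3,-5],[0,0,0,-2]]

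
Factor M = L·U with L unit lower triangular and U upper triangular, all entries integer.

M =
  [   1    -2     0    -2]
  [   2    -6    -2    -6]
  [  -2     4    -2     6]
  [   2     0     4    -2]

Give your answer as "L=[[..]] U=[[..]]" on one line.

L=[[1,0,0,0],[2,1,0,0],[-2,0,1,0],[2,-2,0,1]] U=[[1,-2,0,-2],[0,-2,-2,-2],[0,0,-2,2],[0,0,0,-2]]

  row1 -= 2·row0 → [0,-2,-2,-2]
  row2 -= -2·row0 → [0,0,-2,2]
  row3 -= 2·row0 → [0,4,4,2]
  row2 -= 0·row1 → [0,0,-2,2]
  row3 -= -2·row1 → [0,0,0,-2]
  row3 -= 0·row2 → [0,0,0,-2]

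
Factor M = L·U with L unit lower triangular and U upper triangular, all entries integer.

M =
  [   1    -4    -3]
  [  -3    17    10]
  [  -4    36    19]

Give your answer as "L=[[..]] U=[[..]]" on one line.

  R1 -= -3·R0 → [0,5,1]
  R2 -= -4·R0 → [0,20,7]
  R2 -= 4·R1 → [0,0,3]

L=[[1,0,0],[-3,1,0],[-4,4,1]] U=[[1,-4,-3],[0,5,1],[0,0,3]]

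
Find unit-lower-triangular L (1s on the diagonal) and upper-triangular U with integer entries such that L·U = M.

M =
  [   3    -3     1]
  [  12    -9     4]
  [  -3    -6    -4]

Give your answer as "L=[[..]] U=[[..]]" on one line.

  R1 -= 4·R0 → [0,3,0]
  R2 -= -1·R0 → [0,-9,-3]
  R2 -= -3·R1 → [0,0,-3]

L=[[1,0,0],[4,1,0],[-1,-3,1]] U=[[3,-3,1],[0,3,0],[0,0,-3]]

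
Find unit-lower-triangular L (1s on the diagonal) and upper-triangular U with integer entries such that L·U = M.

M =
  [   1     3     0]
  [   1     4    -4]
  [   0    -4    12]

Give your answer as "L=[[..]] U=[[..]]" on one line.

L=[[1,0,0],[1,1,0],[0,-4,1]] U=[[1,3,0],[0,1,-4],[0,0,-4]]

  R1 -= 1·R0 → [0,1,-4]
  R2 -= 0·R0 → [0,-4,12]
  R2 -= -4·R1 → [0,0,-4]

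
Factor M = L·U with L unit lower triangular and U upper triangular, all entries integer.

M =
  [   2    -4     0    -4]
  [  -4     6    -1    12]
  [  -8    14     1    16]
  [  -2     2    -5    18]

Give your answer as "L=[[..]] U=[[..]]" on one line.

  r1 -= -2·r0 → [0,-2,-1,4]
  r2 -= -4·r0 → [0,-2,1,0]
  r3 -= -1·r0 → [0,-2,-5,14]
  r2 -= 1·r1 → [0,0,2,-4]
  r3 -= 1·r1 → [0,0,-4,10]
  r3 -= -2·r2 → [0,0,0,2]

L=[[1,0,0,0],[-2,1,0,0],[-4,1,1,0],[-1,1,-2,1]] U=[[2,-4,0,-4],[0,-2,-1,4],[0,0,2,-4],[0,0,0,2]]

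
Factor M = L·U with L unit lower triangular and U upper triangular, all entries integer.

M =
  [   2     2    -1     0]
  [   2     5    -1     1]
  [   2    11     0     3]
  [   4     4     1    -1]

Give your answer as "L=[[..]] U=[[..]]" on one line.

L=[[1,0,0,0],[1,1,0,0],[1,3,1,0],[2,0,3,1]] U=[[2,2,-1,0],[0,3,0,1],[0,0,1,0],[0,0,0,-1]]

  r1 -= 1·r0 → [0,3,0,1]
  r2 -= 1·r0 → [0,9,1,3]
  r3 -= 2·r0 → [0,0,3,-1]
  r2 -= 3·r1 → [0,0,1,0]
  r3 -= 0·r1 → [0,0,3,-1]
  r3 -= 3·r2 → [0,0,0,-1]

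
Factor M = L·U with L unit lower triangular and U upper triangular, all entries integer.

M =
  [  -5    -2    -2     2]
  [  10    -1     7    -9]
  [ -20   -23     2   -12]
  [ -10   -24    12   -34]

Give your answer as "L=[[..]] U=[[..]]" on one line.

  r1 -= -2·r0 → [0,-5,3,-5]
  r2 -= 4·r0 → [0,-15,10,-20]
  r3 -= 2·r0 → [0,-20,16,-38]
  r2 -= 3·r1 → [0,0,1,-5]
  r3 -= 4·r1 → [0,0,4,-18]
  r3 -= 4·r2 → [0,0,0,2]

L=[[1,0,0,0],[-2,1,0,0],[4,3,1,0],[2,4,4,1]] U=[[-5,-2,-2,2],[0,-5,3,-5],[0,0,1,-5],[0,0,0,2]]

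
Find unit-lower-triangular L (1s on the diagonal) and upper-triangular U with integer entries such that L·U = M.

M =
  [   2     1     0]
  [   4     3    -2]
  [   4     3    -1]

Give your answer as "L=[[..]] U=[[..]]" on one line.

L=[[1,0,0],[2,1,0],[2,1,1]] U=[[2,1,0],[0,1,-2],[0,0,1]]

  R1 -= 2·R0 → [0,1,-2]
  R2 -= 2·R0 → [0,1,-1]
  R2 -= 1·R1 → [0,0,1]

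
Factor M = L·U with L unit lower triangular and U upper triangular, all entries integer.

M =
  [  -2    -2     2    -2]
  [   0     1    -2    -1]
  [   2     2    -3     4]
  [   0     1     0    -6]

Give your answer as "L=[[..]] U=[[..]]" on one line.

L=[[1,0,0,0],[0,1,0,0],[-1,0,1,0],[0,1,-2,1]] U=[[-2,-2,2,-2],[0,1,-2,-1],[0,0,-1,2],[0,0,0,-1]]

  row1 -= 0·row0 → [0,1,-2,-1]
  row2 -= -1·row0 → [0,0,-1,2]
  row3 -= 0·row0 → [0,1,0,-6]
  row2 -= 0·row1 → [0,0,-1,2]
  row3 -= 1·row1 → [0,0,2,-5]
  row3 -= -2·row2 → [0,0,0,-1]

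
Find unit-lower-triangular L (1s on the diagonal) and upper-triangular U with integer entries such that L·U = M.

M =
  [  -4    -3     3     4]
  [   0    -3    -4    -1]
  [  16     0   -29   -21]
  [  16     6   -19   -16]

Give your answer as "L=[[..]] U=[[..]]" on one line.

  row1 -= 0·row0 → [0,-3,-4,-1]
  row2 -= -4·row0 → [0,-12,-17,-5]
  row3 -= -4·row0 → [0,-6,-7,0]
  row2 -= 4·row1 → [0,0,-1,-1]
  row3 -= 2·row1 → [0,0,1,2]
  row3 -= -1·row2 → [0,0,0,1]

L=[[1,0,0,0],[0,1,0,0],[-4,4,1,0],[-4,2,-1,1]] U=[[-4,-3,3,4],[0,-3,-4,-1],[0,0,-1,-1],[0,0,0,1]]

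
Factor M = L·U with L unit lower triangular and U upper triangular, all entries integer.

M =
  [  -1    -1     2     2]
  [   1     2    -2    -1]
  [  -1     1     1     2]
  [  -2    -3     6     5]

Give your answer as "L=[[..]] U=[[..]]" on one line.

L=[[1,0,0,0],[-1,1,0,0],[1,2,1,0],[2,-1,-2,1]] U=[[-1,-1,2,2],[0,1,0,1],[0,0,-1,-2],[0,0,0,-2]]

  r1 -= -1·r0 → [0,1,0,1]
  r2 -= 1·r0 → [0,2,-1,0]
  r3 -= 2·r0 → [0,-1,2,1]
  r2 -= 2·r1 → [0,0,-1,-2]
  r3 -= -1·r1 → [0,0,2,2]
  r3 -= -2·r2 → [0,0,0,-2]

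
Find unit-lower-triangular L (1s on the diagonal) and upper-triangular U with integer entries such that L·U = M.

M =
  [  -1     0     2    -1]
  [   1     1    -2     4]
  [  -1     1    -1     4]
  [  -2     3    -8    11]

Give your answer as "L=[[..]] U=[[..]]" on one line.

  row1 -= -1·row0 → [0,1,0,3]
  row2 -= 1·row0 → [0,1,-3,5]
  row3 -= 2·row0 → [0,3,-12,13]
  row2 -= 1·row1 → [0,0,-3,2]
  row3 -= 3·row1 → [0,0,-12,4]
  row3 -= 4·row2 → [0,0,0,-4]

L=[[1,0,0,0],[-1,1,0,0],[1,1,1,0],[2,3,4,1]] U=[[-1,0,2,-1],[0,1,0,3],[0,0,-3,2],[0,0,0,-4]]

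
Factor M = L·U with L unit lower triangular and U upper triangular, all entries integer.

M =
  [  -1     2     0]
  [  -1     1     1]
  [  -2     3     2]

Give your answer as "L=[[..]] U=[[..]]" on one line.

  R1 -= 1·R0 → [0,-1,1]
  R2 -= 2·R0 → [0,-1,2]
  R2 -= 1·R1 → [0,0,1]

L=[[1,0,0],[1,1,0],[2,1,1]] U=[[-1,2,0],[0,-1,1],[0,0,1]]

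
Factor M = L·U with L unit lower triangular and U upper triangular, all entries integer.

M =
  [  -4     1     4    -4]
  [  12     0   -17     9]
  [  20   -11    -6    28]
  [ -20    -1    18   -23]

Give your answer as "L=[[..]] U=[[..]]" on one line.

L=[[1,0,0,0],[-3,1,0,0],[-5,-2,1,0],[5,-2,-3,1]] U=[[-4,1,4,-4],[0,3,-5,-3],[0,0,4,2],[0,0,0,-3]]

  r1 -= -3·r0 → [0,3,-5,-3]
  r2 -= -5·r0 → [0,-6,14,8]
  r3 -= 5·r0 → [0,-6,-2,-3]
  r2 -= -2·r1 → [0,0,4,2]
  r3 -= -2·r1 → [0,0,-12,-9]
  r3 -= -3·r2 → [0,0,0,-3]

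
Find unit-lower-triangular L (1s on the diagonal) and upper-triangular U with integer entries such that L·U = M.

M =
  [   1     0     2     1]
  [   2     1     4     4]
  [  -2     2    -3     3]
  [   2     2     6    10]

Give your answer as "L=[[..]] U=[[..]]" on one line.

L=[[1,0,0,0],[2,1,0,0],[-2,2,1,0],[2,2,2,1]] U=[[1,0,2,1],[0,1,0,2],[0,0,1,1],[0,0,0,2]]

  R1 -= 2·R0 → [0,1,0,2]
  R2 -= -2·R0 → [0,2,1,5]
  R3 -= 2·R0 → [0,2,2,8]
  R2 -= 2·R1 → [0,0,1,1]
  R3 -= 2·R1 → [0,0,2,4]
  R3 -= 2·R2 → [0,0,0,2]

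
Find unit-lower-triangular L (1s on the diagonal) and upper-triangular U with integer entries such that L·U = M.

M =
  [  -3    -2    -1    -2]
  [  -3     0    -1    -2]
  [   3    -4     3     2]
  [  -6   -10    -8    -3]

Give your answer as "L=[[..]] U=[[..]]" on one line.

L=[[1,0,0,0],[1,1,0,0],[-1,-3,1,0],[2,-3,-3,1]] U=[[-3,-2,-1,-2],[0,2,0,0],[0,0,2,0],[0,0,0,1]]

  r1 -= 1·r0 → [0,2,0,0]
  r2 -= -1·r0 → [0,-6,2,0]
  r3 -= 2·r0 → [0,-6,-6,1]
  r2 -= -3·r1 → [0,0,2,0]
  r3 -= -3·r1 → [0,0,-6,1]
  r3 -= -3·r2 → [0,0,0,1]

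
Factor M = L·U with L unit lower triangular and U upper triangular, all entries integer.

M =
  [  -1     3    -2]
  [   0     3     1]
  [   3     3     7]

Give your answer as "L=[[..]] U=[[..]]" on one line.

  R1 -= 0·R0 → [0,3,1]
  R2 -= -3·R0 → [0,12,1]
  R2 -= 4·R1 → [0,0,-3]

L=[[1,0,0],[0,1,0],[-3,4,1]] U=[[-1,3,-2],[0,3,1],[0,0,-3]]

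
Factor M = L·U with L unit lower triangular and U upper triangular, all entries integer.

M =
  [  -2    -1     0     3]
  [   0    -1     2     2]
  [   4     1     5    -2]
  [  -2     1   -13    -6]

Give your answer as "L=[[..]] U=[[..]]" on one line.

  r1 -= 0·r0 → [0,-1,2,2]
  r2 -= -2·r0 → [0,-1,5,4]
  r3 -= 1·r0 → [0,2,-13,-9]
  r2 -= 1·r1 → [0,0,3,2]
  r3 -= -2·r1 → [0,0,-9,-5]
  r3 -= -3·r2 → [0,0,0,1]

L=[[1,0,0,0],[0,1,0,0],[-2,1,1,0],[1,-2,-3,1]] U=[[-2,-1,0,3],[0,-1,2,2],[0,0,3,2],[0,0,0,1]]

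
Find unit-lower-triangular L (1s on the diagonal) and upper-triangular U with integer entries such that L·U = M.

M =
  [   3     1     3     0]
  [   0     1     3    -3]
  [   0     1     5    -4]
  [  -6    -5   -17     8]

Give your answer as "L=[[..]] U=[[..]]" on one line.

L=[[1,0,0,0],[0,1,0,0],[0,1,1,0],[-2,-3,-1,1]] U=[[3,1,3,0],[0,1,3,-3],[0,0,2,-1],[0,0,0,-2]]

  r1 -= 0·r0 → [0,1,3,-3]
  r2 -= 0·r0 → [0,1,5,-4]
  r3 -= -2·r0 → [0,-3,-11,8]
  r2 -= 1·r1 → [0,0,2,-1]
  r3 -= -3·r1 → [0,0,-2,-1]
  r3 -= -1·r2 → [0,0,0,-2]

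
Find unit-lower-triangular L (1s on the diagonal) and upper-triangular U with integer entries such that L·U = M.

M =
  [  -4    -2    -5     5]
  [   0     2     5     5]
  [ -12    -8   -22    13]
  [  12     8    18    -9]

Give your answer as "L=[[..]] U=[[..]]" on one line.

L=[[1,0,0,0],[0,1,0,0],[3,-1,1,0],[-3,1,1,1]] U=[[-4,-2,-5,5],[0,2,5,5],[0,0,-2,3],[0,0,0,-2]]

  R1 -= 0·R0 → [0,2,5,5]
  R2 -= 3·R0 → [0,-2,-7,-2]
  R3 -= -3·R0 → [0,2,3,6]
  R2 -= -1·R1 → [0,0,-2,3]
  R3 -= 1·R1 → [0,0,-2,1]
  R3 -= 1·R2 → [0,0,0,-2]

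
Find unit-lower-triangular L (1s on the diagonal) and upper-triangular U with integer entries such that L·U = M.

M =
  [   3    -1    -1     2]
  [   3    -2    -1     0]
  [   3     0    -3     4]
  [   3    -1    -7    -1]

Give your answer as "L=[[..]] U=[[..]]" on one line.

L=[[1,0,0,0],[1,1,0,0],[1,-1,1,0],[1,0,3,1]] U=[[3,-1,-1,2],[0,-1,0,-2],[0,0,-2,0],[0,0,0,-3]]

  row1 -= 1·row0 → [0,-1,0,-2]
  row2 -= 1·row0 → [0,1,-2,2]
  row3 -= 1·row0 → [0,0,-6,-3]
  row2 -= -1·row1 → [0,0,-2,0]
  row3 -= 0·row1 → [0,0,-6,-3]
  row3 -= 3·row2 → [0,0,0,-3]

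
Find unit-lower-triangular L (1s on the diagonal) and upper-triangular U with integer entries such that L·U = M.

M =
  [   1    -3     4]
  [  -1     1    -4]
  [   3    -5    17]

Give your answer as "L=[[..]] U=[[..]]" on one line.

L=[[1,0,0],[-1,1,0],[3,-2,1]] U=[[1,-3,4],[0,-2,0],[0,0,5]]

  R1 -= -1·R0 → [0,-2,0]
  R2 -= 3·R0 → [0,4,5]
  R2 -= -2·R1 → [0,0,5]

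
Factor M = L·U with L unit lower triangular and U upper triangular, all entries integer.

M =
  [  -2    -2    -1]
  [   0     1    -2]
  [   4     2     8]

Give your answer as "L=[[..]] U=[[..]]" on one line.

  row1 -= 0·row0 → [0,1,-2]
  row2 -= -2·row0 → [0,-2,6]
  row2 -= -2·row1 → [0,0,2]

L=[[1,0,0],[0,1,0],[-2,-2,1]] U=[[-2,-2,-1],[0,1,-2],[0,0,2]]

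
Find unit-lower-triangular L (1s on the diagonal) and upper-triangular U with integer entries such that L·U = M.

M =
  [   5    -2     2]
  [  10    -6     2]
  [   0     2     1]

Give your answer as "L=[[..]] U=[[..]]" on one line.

L=[[1,0,0],[2,1,0],[0,-1,1]] U=[[5,-2,2],[0,-2,-2],[0,0,-1]]

  R1 -= 2·R0 → [0,-2,-2]
  R2 -= 0·R0 → [0,2,1]
  R2 -= -1·R1 → [0,0,-1]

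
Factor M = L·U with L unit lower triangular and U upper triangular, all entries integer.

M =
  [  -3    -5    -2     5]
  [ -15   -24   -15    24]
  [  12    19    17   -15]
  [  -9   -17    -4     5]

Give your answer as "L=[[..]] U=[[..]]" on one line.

L=[[1,0,0,0],[5,1,0,0],[-4,-1,1,0],[3,-2,-2,1]] U=[[-3,-5,-2,5],[0,1,-5,-1],[0,0,4,4],[0,0,0,-4]]

  r1 -= 5·r0 → [0,1,-5,-1]
  r2 -= -4·r0 → [0,-1,9,5]
  r3 -= 3·r0 → [0,-2,2,-10]
  r2 -= -1·r1 → [0,0,4,4]
  r3 -= -2·r1 → [0,0,-8,-12]
  r3 -= -2·r2 → [0,0,0,-4]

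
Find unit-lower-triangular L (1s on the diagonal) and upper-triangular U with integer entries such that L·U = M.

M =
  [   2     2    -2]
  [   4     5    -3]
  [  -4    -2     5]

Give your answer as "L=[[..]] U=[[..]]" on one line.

  R1 -= 2·R0 → [0,1,1]
  R2 -= -2·R0 → [0,2,1]
  R2 -= 2·R1 → [0,0,-1]

L=[[1,0,0],[2,1,0],[-2,2,1]] U=[[2,2,-2],[0,1,1],[0,0,-1]]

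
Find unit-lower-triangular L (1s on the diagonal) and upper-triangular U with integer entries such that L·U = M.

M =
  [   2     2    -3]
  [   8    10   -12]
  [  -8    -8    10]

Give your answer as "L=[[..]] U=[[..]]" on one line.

L=[[1,0,0],[4,1,0],[-4,0,1]] U=[[2,2,-3],[0,2,0],[0,0,-2]]

  R1 -= 4·R0 → [0,2,0]
  R2 -= -4·R0 → [0,0,-2]
  R2 -= 0·R1 → [0,0,-2]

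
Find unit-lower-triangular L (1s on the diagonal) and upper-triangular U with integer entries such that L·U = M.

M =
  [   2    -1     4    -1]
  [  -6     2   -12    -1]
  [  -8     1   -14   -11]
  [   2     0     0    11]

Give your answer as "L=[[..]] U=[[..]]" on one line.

  R1 -= -3·R0 → [0,-1,0,-4]
  R2 -= -4·R0 → [0,-3,2,-15]
  R3 -= 1·R0 → [0,1,-4,12]
  R2 -= 3·R1 → [0,0,2,-3]
  R3 -= -1·R1 → [0,0,-4,8]
  R3 -= -2·R2 → [0,0,0,2]

L=[[1,0,0,0],[-3,1,0,0],[-4,3,1,0],[1,-1,-2,1]] U=[[2,-1,4,-1],[0,-1,0,-4],[0,0,2,-3],[0,0,0,2]]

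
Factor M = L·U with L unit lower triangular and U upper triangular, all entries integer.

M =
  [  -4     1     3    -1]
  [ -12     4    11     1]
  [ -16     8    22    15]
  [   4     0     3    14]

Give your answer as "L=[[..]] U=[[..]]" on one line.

  R1 -= 3·R0 → [0,1,2,4]
  R2 -= 4·R0 → [0,4,10,19]
  R3 -= -1·R0 → [0,1,6,13]
  R2 -= 4·R1 → [0,0,2,3]
  R3 -= 1·R1 → [0,0,4,9]
  R3 -= 2·R2 → [0,0,0,3]

L=[[1,0,0,0],[3,1,0,0],[4,4,1,0],[-1,1,2,1]] U=[[-4,1,3,-1],[0,1,2,4],[0,0,2,3],[0,0,0,3]]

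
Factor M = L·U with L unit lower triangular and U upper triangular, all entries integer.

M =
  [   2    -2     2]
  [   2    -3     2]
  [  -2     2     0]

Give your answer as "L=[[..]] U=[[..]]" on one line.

L=[[1,0,0],[1,1,0],[-1,0,1]] U=[[2,-2,2],[0,-1,0],[0,0,2]]

  R1 -= 1·R0 → [0,-1,0]
  R2 -= -1·R0 → [0,0,2]
  R2 -= 0·R1 → [0,0,2]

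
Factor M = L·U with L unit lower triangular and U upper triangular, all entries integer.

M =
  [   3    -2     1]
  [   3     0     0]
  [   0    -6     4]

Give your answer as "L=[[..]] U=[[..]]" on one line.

  R1 -= 1·R0 → [0,2,-1]
  R2 -= 0·R0 → [0,-6,4]
  R2 -= -3·R1 → [0,0,1]

L=[[1,0,0],[1,1,0],[0,-3,1]] U=[[3,-2,1],[0,2,-1],[0,0,1]]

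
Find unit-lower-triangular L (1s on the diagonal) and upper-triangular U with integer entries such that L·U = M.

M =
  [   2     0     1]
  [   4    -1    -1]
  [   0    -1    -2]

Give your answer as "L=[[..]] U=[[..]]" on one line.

  row1 -= 2·row0 → [0,-1,-3]
  row2 -= 0·row0 → [0,-1,-2]
  row2 -= 1·row1 → [0,0,1]

L=[[1,0,0],[2,1,0],[0,1,1]] U=[[2,0,1],[0,-1,-3],[0,0,1]]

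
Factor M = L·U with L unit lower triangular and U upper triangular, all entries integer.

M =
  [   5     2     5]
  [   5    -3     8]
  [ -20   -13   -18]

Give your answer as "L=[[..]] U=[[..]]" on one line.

  R1 -= 1·R0 → [0,-5,3]
  R2 -= -4·R0 → [0,-5,2]
  R2 -= 1·R1 → [0,0,-1]

L=[[1,0,0],[1,1,0],[-4,1,1]] U=[[5,2,5],[0,-5,3],[0,0,-1]]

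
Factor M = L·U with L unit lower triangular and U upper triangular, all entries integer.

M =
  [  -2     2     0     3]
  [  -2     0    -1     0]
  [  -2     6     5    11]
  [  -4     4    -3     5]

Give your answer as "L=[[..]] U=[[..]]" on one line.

  R1 -= 1·R0 → [0,-2,-1,-3]
  R2 -= 1·R0 → [0,4,5,8]
  R3 -= 2·R0 → [0,0,-3,-1]
  R2 -= -2·R1 → [0,0,3,2]
  R3 -= 0·R1 → [0,0,-3,-1]
  R3 -= -1·R2 → [0,0,0,1]

L=[[1,0,0,0],[1,1,0,0],[1,-2,1,0],[2,0,-1,1]] U=[[-2,2,0,3],[0,-2,-1,-3],[0,0,3,2],[0,0,0,1]]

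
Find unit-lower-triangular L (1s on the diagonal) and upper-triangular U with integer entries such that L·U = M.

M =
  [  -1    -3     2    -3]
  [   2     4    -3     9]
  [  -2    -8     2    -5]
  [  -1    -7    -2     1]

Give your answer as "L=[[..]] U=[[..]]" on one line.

  row1 -= -2·row0 → [0,-2,1,3]
  row2 -= 2·row0 → [0,-2,-2,1]
  row3 -= 1·row0 → [0,-4,-4,4]
  row2 -= 1·row1 → [0,0,-3,-2]
  row3 -= 2·row1 → [0,0,-6,-2]
  row3 -= 2·row2 → [0,0,0,2]

L=[[1,0,0,0],[-2,1,0,0],[2,1,1,0],[1,2,2,1]] U=[[-1,-3,2,-3],[0,-2,1,3],[0,0,-3,-2],[0,0,0,2]]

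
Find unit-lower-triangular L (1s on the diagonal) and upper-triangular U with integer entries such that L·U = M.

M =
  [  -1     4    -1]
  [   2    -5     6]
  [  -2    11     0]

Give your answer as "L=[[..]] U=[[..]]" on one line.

L=[[1,0,0],[-2,1,0],[2,1,1]] U=[[-1,4,-1],[0,3,4],[0,0,-2]]

  row1 -= -2·row0 → [0,3,4]
  row2 -= 2·row0 → [0,3,2]
  row2 -= 1·row1 → [0,0,-2]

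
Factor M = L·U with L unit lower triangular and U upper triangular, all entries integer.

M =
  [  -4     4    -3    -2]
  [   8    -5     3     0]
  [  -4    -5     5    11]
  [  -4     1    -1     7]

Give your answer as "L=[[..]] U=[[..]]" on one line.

L=[[1,0,0,0],[-2,1,0,0],[1,-3,1,0],[1,-1,1,1]] U=[[-4,4,-3,-2],[0,3,-3,-4],[0,0,-1,1],[0,0,0,4]]

  R1 -= -2·R0 → [0,3,-3,-4]
  R2 -= 1·R0 → [0,-9,8,13]
  R3 -= 1·R0 → [0,-3,2,9]
  R2 -= -3·R1 → [0,0,-1,1]
  R3 -= -1·R1 → [0,0,-1,5]
  R3 -= 1·R2 → [0,0,0,4]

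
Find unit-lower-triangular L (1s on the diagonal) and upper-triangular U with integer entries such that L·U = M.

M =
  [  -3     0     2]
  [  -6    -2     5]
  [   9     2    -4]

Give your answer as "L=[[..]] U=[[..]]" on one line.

  row1 -= 2·row0 → [0,-2,1]
  row2 -= -3·row0 → [0,2,2]
  row2 -= -1·row1 → [0,0,3]

L=[[1,0,0],[2,1,0],[-3,-1,1]] U=[[-3,0,2],[0,-2,1],[0,0,3]]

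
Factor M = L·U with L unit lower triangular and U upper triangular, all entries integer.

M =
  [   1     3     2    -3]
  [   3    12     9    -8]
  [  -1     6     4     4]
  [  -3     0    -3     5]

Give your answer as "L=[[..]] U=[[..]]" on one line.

L=[[1,0,0,0],[3,1,0,0],[-1,3,1,0],[-3,3,2,1]] U=[[1,3,2,-3],[0,3,3,1],[0,0,-3,-2],[0,0,0,-3]]

  R1 -= 3·R0 → [0,3,3,1]
  R2 -= -1·R0 → [0,9,6,1]
  R3 -= -3·R0 → [0,9,3,-4]
  R2 -= 3·R1 → [0,0,-3,-2]
  R3 -= 3·R1 → [0,0,-6,-7]
  R3 -= 2·R2 → [0,0,0,-3]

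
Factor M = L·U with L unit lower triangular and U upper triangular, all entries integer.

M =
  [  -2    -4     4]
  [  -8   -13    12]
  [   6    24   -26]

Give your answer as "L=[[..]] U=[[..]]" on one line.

  r1 -= 4·r0 → [0,3,-4]
  r2 -= -3·r0 → [0,12,-14]
  r2 -= 4·r1 → [0,0,2]

L=[[1,0,0],[4,1,0],[-3,4,1]] U=[[-2,-4,4],[0,3,-4],[0,0,2]]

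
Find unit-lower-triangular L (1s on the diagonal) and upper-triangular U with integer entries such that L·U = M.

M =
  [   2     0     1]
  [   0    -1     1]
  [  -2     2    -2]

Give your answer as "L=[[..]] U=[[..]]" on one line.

  row1 -= 0·row0 → [0,-1,1]
  row2 -= -1·row0 → [0,2,-1]
  row2 -= -2·row1 → [0,0,1]

L=[[1,0,0],[0,1,0],[-1,-2,1]] U=[[2,0,1],[0,-1,1],[0,0,1]]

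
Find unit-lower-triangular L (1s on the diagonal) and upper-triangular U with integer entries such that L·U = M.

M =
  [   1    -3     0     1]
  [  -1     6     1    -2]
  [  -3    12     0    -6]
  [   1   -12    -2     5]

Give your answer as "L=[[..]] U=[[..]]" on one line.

  r1 -= -1·r0 → [0,3,1,-1]
  r2 -= -3·r0 → [0,3,0,-3]
  r3 -= 1·r0 → [0,-9,-2,4]
  r2 -= 1·r1 → [0,0,-1,-2]
  r3 -= -3·r1 → [0,0,1,1]
  r3 -= -1·r2 → [0,0,0,-1]

L=[[1,0,0,0],[-1,1,0,0],[-3,1,1,0],[1,-3,-1,1]] U=[[1,-3,0,1],[0,3,1,-1],[0,0,-1,-2],[0,0,0,-1]]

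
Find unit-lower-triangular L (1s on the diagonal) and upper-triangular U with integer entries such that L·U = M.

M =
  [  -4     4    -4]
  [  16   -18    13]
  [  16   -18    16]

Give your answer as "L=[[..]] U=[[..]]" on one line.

L=[[1,0,0],[-4,1,0],[-4,1,1]] U=[[-4,4,-4],[0,-2,-3],[0,0,3]]

  row1 -= -4·row0 → [0,-2,-3]
  row2 -= -4·row0 → [0,-2,0]
  row2 -= 1·row1 → [0,0,3]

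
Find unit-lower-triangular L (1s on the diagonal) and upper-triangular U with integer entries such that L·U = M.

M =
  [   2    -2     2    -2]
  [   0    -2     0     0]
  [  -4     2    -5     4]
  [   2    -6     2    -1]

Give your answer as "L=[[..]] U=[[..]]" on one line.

L=[[1,0,0,0],[0,1,0,0],[-2,1,1,0],[1,2,0,1]] U=[[2,-2,2,-2],[0,-2,0,0],[0,0,-1,0],[0,0,0,1]]

  r1 -= 0·r0 → [0,-2,0,0]
  r2 -= -2·r0 → [0,-2,-1,0]
  r3 -= 1·r0 → [0,-4,0,1]
  r2 -= 1·r1 → [0,0,-1,0]
  r3 -= 2·r1 → [0,0,0,1]
  r3 -= 0·r2 → [0,0,0,1]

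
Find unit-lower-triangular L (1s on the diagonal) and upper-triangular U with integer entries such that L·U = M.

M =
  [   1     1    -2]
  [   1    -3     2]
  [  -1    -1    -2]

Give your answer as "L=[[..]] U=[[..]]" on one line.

L=[[1,0,0],[1,1,0],[-1,0,1]] U=[[1,1,-2],[0,-4,4],[0,0,-4]]

  row1 -= 1·row0 → [0,-4,4]
  row2 -= -1·row0 → [0,0,-4]
  row2 -= 0·row1 → [0,0,-4]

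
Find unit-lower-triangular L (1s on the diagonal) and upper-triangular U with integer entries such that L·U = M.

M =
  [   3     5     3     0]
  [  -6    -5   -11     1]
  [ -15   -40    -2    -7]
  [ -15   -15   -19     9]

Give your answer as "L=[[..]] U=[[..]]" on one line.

L=[[1,0,0,0],[-2,1,0,0],[-5,-3,1,0],[-5,2,-3,1]] U=[[3,5,3,0],[0,5,-5,1],[0,0,-2,-4],[0,0,0,-5]]

  r1 -= -2·r0 → [0,5,-5,1]
  r2 -= -5·r0 → [0,-15,13,-7]
  r3 -= -5·r0 → [0,10,-4,9]
  r2 -= -3·r1 → [0,0,-2,-4]
  r3 -= 2·r1 → [0,0,6,7]
  r3 -= -3·r2 → [0,0,0,-5]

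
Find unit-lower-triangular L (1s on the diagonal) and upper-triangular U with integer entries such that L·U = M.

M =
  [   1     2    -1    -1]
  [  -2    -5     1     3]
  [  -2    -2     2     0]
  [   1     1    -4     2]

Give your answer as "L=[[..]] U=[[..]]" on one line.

L=[[1,0,0,0],[-2,1,0,0],[-2,-2,1,0],[1,1,1,1]] U=[[1,2,-1,-1],[0,-1,-1,1],[0,0,-2,0],[0,0,0,2]]

  row1 -= -2·row0 → [0,-1,-1,1]
  row2 -= -2·row0 → [0,2,0,-2]
  row3 -= 1·row0 → [0,-1,-3,3]
  row2 -= -2·row1 → [0,0,-2,0]
  row3 -= 1·row1 → [0,0,-2,2]
  row3 -= 1·row2 → [0,0,0,2]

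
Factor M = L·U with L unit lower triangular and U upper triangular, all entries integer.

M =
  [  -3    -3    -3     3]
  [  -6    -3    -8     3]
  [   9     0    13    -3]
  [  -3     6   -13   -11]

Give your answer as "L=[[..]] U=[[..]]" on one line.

L=[[1,0,0,0],[2,1,0,0],[-3,-3,1,0],[1,3,2,1]] U=[[-3,-3,-3,3],[0,3,-2,-3],[0,0,-2,-3],[0,0,0,1]]

  row1 -= 2·row0 → [0,3,-2,-3]
  row2 -= -3·row0 → [0,-9,4,6]
  row3 -= 1·row0 → [0,9,-10,-14]
  row2 -= -3·row1 → [0,0,-2,-3]
  row3 -= 3·row1 → [0,0,-4,-5]
  row3 -= 2·row2 → [0,0,0,1]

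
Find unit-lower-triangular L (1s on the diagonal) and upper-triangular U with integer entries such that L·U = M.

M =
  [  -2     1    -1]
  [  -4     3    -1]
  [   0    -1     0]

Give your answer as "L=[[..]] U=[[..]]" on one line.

  row1 -= 2·row0 → [0,1,1]
  row2 -= 0·row0 → [0,-1,0]
  row2 -= -1·row1 → [0,0,1]

L=[[1,0,0],[2,1,0],[0,-1,1]] U=[[-2,1,-1],[0,1,1],[0,0,1]]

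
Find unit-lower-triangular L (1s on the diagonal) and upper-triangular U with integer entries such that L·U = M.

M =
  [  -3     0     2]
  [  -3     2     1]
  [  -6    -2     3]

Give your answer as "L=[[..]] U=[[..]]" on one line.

L=[[1,0,0],[1,1,0],[2,-1,1]] U=[[-3,0,2],[0,2,-1],[0,0,-2]]

  row1 -= 1·row0 → [0,2,-1]
  row2 -= 2·row0 → [0,-2,-1]
  row2 -= -1·row1 → [0,0,-2]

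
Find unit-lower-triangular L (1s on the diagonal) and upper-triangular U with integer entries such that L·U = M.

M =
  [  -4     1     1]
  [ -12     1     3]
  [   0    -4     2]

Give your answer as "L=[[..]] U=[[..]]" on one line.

  r1 -= 3·r0 → [0,-2,0]
  r2 -= 0·r0 → [0,-4,2]
  r2 -= 2·r1 → [0,0,2]

L=[[1,0,0],[3,1,0],[0,2,1]] U=[[-4,1,1],[0,-2,0],[0,0,2]]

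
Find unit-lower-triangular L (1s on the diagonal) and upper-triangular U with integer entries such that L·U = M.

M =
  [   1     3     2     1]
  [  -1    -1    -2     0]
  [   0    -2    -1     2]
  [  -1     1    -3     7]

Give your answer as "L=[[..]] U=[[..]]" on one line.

  r1 -= -1·r0 → [0,2,0,1]
  r2 -= 0·r0 → [0,-2,-1,2]
  r3 -= -1·r0 → [0,4,-1,8]
  r2 -= -1·r1 → [0,0,-1,3]
  r3 -= 2·r1 → [0,0,-1,6]
  r3 -= 1·r2 → [0,0,0,3]

L=[[1,0,0,0],[-1,1,0,0],[0,-1,1,0],[-1,2,1,1]] U=[[1,3,2,1],[0,2,0,1],[0,0,-1,3],[0,0,0,3]]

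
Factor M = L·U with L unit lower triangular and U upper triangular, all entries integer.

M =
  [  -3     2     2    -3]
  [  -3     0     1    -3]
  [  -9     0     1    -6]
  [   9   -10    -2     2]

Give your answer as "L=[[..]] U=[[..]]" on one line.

L=[[1,0,0,0],[1,1,0,0],[3,3,1,0],[-3,2,-3,1]] U=[[-3,2,2,-3],[0,-2,-1,0],[0,0,-2,3],[0,0,0,2]]

  R1 -= 1·R0 → [0,-2,-1,0]
  R2 -= 3·R0 → [0,-6,-5,3]
  R3 -= -3·R0 → [0,-4,4,-7]
  R2 -= 3·R1 → [0,0,-2,3]
  R3 -= 2·R1 → [0,0,6,-7]
  R3 -= -3·R2 → [0,0,0,2]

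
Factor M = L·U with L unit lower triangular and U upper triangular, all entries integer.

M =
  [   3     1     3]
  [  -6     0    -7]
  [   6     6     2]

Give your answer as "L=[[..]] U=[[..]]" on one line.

L=[[1,0,0],[-2,1,0],[2,2,1]] U=[[3,1,3],[0,2,-1],[0,0,-2]]

  row1 -= -2·row0 → [0,2,-1]
  row2 -= 2·row0 → [0,4,-4]
  row2 -= 2·row1 → [0,0,-2]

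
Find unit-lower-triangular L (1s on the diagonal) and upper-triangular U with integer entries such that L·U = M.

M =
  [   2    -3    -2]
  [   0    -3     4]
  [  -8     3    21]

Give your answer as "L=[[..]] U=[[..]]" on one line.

  row1 -= 0·row0 → [0,-3,4]
  row2 -= -4·row0 → [0,-9,13]
  row2 -= 3·row1 → [0,0,1]

L=[[1,0,0],[0,1,0],[-4,3,1]] U=[[2,-3,-2],[0,-3,4],[0,0,1]]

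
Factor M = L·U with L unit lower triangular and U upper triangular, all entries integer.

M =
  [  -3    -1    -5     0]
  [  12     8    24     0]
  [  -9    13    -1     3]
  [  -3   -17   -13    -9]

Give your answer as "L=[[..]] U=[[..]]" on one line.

  R1 -= -4·R0 → [0,4,4,0]
  R2 -= 3·R0 → [0,16,14,3]
  R3 -= 1·R0 → [0,-16,-8,-9]
  R2 -= 4·R1 → [0,0,-2,3]
  R3 -= -4·R1 → [0,0,8,-9]
  R3 -= -4·R2 → [0,0,0,3]

L=[[1,0,0,0],[-4,1,0,0],[3,4,1,0],[1,-4,-4,1]] U=[[-3,-1,-5,0],[0,4,4,0],[0,0,-2,3],[0,0,0,3]]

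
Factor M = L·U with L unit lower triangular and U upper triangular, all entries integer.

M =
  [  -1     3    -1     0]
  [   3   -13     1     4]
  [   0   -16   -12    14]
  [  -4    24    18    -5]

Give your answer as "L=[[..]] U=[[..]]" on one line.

L=[[1,0,0,0],[-3,1,0,0],[0,4,1,0],[4,-3,-4,1]] U=[[-1,3,-1,0],[0,-4,-2,4],[0,0,-4,-2],[0,0,0,-1]]

  R1 -= -3·R0 → [0,-4,-2,4]
  R2 -= 0·R0 → [0,-16,-12,14]
  R3 -= 4·R0 → [0,12,22,-5]
  R2 -= 4·R1 → [0,0,-4,-2]
  R3 -= -3·R1 → [0,0,16,7]
  R3 -= -4·R2 → [0,0,0,-1]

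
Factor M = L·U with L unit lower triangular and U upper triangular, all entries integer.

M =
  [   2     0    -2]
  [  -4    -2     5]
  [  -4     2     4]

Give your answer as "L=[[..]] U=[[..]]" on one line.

  r1 -= -2·r0 → [0,-2,1]
  r2 -= -2·r0 → [0,2,0]
  r2 -= -1·r1 → [0,0,1]

L=[[1,0,0],[-2,1,0],[-2,-1,1]] U=[[2,0,-2],[0,-2,1],[0,0,1]]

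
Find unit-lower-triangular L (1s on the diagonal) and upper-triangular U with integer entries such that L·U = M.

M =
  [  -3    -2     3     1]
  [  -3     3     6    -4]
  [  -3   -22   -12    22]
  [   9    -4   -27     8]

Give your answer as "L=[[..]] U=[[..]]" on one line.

  R1 -= 1·R0 → [0,5,3,-5]
  R2 -= 1·R0 → [0,-20,-15,21]
  R3 -= -3·R0 → [0,-10,-18,11]
  R2 -= -4·R1 → [0,0,-3,1]
  R3 -= -2·R1 → [0,0,-12,1]
  R3 -= 4·R2 → [0,0,0,-3]

L=[[1,0,0,0],[1,1,0,0],[1,-4,1,0],[-3,-2,4,1]] U=[[-3,-2,3,1],[0,5,3,-5],[0,0,-3,1],[0,0,0,-3]]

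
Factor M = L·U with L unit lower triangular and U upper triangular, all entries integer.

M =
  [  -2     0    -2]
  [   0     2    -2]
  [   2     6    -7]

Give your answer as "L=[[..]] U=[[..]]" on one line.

  r1 -= 0·r0 → [0,2,-2]
  r2 -= -1·r0 → [0,6,-9]
  r2 -= 3·r1 → [0,0,-3]

L=[[1,0,0],[0,1,0],[-1,3,1]] U=[[-2,0,-2],[0,2,-2],[0,0,-3]]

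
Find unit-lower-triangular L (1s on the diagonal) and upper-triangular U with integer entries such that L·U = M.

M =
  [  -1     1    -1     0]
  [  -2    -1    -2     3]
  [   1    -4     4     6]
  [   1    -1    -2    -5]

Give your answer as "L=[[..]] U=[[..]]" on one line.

  R1 -= 2·R0 → [0,-3,0,3]
  R2 -= -1·R0 → [0,-3,3,6]
  R3 -= -1·R0 → [0,0,-3,-5]
  R2 -= 1·R1 → [0,0,3,3]
  R3 -= 0·R1 → [0,0,-3,-5]
  R3 -= -1·R2 → [0,0,0,-2]

L=[[1,0,0,0],[2,1,0,0],[-1,1,1,0],[-1,0,-1,1]] U=[[-1,1,-1,0],[0,-3,0,3],[0,0,3,3],[0,0,0,-2]]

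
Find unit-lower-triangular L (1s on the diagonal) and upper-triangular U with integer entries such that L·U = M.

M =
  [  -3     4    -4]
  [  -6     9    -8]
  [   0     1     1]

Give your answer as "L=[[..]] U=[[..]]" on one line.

  r1 -= 2·r0 → [0,1,0]
  r2 -= 0·r0 → [0,1,1]
  r2 -= 1·r1 → [0,0,1]

L=[[1,0,0],[2,1,0],[0,1,1]] U=[[-3,4,-4],[0,1,0],[0,0,1]]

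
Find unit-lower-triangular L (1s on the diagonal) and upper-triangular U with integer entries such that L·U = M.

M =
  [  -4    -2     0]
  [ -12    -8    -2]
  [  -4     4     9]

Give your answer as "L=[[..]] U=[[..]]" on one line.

  r1 -= 3·r0 → [0,-2,-2]
  r2 -= 1·r0 → [0,6,9]
  r2 -= -3·r1 → [0,0,3]

L=[[1,0,0],[3,1,0],[1,-3,1]] U=[[-4,-2,0],[0,-2,-2],[0,0,3]]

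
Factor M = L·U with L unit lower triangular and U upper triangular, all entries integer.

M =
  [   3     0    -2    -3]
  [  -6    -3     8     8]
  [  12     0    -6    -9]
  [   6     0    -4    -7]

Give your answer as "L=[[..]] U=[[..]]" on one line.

  row1 -= -2·row0 → [0,-3,4,2]
  row2 -= 4·row0 → [0,0,2,3]
  row3 -= 2·row0 → [0,0,0,-1]
  row2 -= 0·row1 → [0,0,2,3]
  row3 -= 0·row1 → [0,0,0,-1]
  row3 -= 0·row2 → [0,0,0,-1]

L=[[1,0,0,0],[-2,1,0,0],[4,0,1,0],[2,0,0,1]] U=[[3,0,-2,-3],[0,-3,4,2],[0,0,2,3],[0,0,0,-1]]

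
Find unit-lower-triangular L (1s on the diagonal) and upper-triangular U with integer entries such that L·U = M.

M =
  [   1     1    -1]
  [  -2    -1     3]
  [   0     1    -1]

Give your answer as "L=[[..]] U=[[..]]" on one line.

  r1 -= -2·r0 → [0,1,1]
  r2 -= 0·r0 → [0,1,-1]
  r2 -= 1·r1 → [0,0,-2]

L=[[1,0,0],[-2,1,0],[0,1,1]] U=[[1,1,-1],[0,1,1],[0,0,-2]]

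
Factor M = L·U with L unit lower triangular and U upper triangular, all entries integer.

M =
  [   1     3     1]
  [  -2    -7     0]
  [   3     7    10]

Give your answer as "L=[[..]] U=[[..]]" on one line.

  r1 -= -2·r0 → [0,-1,2]
  r2 -= 3·r0 → [0,-2,7]
  r2 -= 2·r1 → [0,0,3]

L=[[1,0,0],[-2,1,0],[3,2,1]] U=[[1,3,1],[0,-1,2],[0,0,3]]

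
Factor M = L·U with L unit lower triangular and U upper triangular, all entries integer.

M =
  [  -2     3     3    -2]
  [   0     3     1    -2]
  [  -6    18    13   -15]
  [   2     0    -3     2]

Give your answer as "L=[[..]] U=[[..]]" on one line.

  row1 -= 0·row0 → [0,3,1,-2]
  row2 -= 3·row0 → [0,9,4,-9]
  row3 -= -1·row0 → [0,3,0,0]
  row2 -= 3·row1 → [0,0,1,-3]
  row3 -= 1·row1 → [0,0,-1,2]
  row3 -= -1·row2 → [0,0,0,-1]

L=[[1,0,0,0],[0,1,0,0],[3,3,1,0],[-1,1,-1,1]] U=[[-2,3,3,-2],[0,3,1,-2],[0,0,1,-3],[0,0,0,-1]]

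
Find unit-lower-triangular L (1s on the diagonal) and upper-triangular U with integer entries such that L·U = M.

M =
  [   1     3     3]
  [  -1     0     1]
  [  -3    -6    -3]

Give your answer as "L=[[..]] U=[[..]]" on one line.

L=[[1,0,0],[-1,1,0],[-3,1,1]] U=[[1,3,3],[0,3,4],[0,0,2]]

  r1 -= -1·r0 → [0,3,4]
  r2 -= -3·r0 → [0,3,6]
  r2 -= 1·r1 → [0,0,2]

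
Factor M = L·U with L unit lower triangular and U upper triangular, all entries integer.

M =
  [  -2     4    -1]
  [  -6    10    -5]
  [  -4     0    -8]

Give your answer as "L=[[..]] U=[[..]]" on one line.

L=[[1,0,0],[3,1,0],[2,4,1]] U=[[-2,4,-1],[0,-2,-2],[0,0,2]]

  r1 -= 3·r0 → [0,-2,-2]
  r2 -= 2·r0 → [0,-8,-6]
  r2 -= 4·r1 → [0,0,2]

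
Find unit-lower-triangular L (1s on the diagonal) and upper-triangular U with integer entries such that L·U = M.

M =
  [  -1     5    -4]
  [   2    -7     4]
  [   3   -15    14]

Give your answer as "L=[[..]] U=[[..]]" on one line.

L=[[1,0,0],[-2,1,0],[-3,0,1]] U=[[-1,5,-4],[0,3,-4],[0,0,2]]

  row1 -= -2·row0 → [0,3,-4]
  row2 -= -3·row0 → [0,0,2]
  row2 -= 0·row1 → [0,0,2]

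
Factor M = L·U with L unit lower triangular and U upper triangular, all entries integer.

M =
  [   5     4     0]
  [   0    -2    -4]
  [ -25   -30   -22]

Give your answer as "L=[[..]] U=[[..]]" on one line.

  row1 -= 0·row0 → [0,-2,-4]
  row2 -= -5·row0 → [0,-10,-22]
  row2 -= 5·row1 → [0,0,-2]

L=[[1,0,0],[0,1,0],[-5,5,1]] U=[[5,4,0],[0,-2,-4],[0,0,-2]]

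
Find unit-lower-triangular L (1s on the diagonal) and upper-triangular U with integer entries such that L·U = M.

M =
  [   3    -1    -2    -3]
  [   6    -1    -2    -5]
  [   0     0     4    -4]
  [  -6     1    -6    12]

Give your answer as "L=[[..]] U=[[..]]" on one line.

  r1 -= 2·r0 → [0,1,2,1]
  r2 -= 0·r0 → [0,0,4,-4]
  r3 -= -2·r0 → [0,-1,-10,6]
  r2 -= 0·r1 → [0,0,4,-4]
  r3 -= -1·r1 → [0,0,-8,7]
  r3 -= -2·r2 → [0,0,0,-1]

L=[[1,0,0,0],[2,1,0,0],[0,0,1,0],[-2,-1,-2,1]] U=[[3,-1,-2,-3],[0,1,2,1],[0,0,4,-4],[0,0,0,-1]]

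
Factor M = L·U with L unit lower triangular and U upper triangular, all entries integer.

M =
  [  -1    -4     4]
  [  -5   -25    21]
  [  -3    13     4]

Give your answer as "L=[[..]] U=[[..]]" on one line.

  row1 -= 5·row0 → [0,-5,1]
  row2 -= 3·row0 → [0,25,-8]
  row2 -= -5·row1 → [0,0,-3]

L=[[1,0,0],[5,1,0],[3,-5,1]] U=[[-1,-4,4],[0,-5,1],[0,0,-3]]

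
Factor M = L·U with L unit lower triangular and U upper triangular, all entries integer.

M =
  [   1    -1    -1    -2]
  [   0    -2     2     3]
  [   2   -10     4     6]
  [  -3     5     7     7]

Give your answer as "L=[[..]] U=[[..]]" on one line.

  row1 -= 0·row0 → [0,-2,2,3]
  row2 -= 2·row0 → [0,-8,6,10]
  row3 -= -3·row0 → [0,2,4,1]
  row2 -= 4·row1 → [0,0,-2,-2]
  row3 -= -1·row1 → [0,0,6,4]
  row3 -= -3·row2 → [0,0,0,-2]

L=[[1,0,0,0],[0,1,0,0],[2,4,1,0],[-3,-1,-3,1]] U=[[1,-1,-1,-2],[0,-2,2,3],[0,0,-2,-2],[0,0,0,-2]]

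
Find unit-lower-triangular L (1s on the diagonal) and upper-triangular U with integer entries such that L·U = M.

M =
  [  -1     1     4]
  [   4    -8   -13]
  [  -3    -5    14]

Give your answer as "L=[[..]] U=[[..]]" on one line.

  row1 -= -4·row0 → [0,-4,3]
  row2 -= 3·row0 → [0,-8,2]
  row2 -= 2·row1 → [0,0,-4]

L=[[1,0,0],[-4,1,0],[3,2,1]] U=[[-1,1,4],[0,-4,3],[0,0,-4]]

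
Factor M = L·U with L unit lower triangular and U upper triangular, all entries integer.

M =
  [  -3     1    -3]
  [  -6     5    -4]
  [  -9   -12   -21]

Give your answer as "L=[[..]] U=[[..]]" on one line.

  row1 -= 2·row0 → [0,3,2]
  row2 -= 3·row0 → [0,-15,-12]
  row2 -= -5·row1 → [0,0,-2]

L=[[1,0,0],[2,1,0],[3,-5,1]] U=[[-3,1,-3],[0,3,2],[0,0,-2]]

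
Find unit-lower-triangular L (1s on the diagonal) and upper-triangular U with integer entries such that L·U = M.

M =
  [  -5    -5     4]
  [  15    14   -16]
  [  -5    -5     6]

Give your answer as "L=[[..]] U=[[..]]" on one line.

L=[[1,0,0],[-3,1,0],[1,0,1]] U=[[-5,-5,4],[0,-1,-4],[0,0,2]]

  row1 -= -3·row0 → [0,-1,-4]
  row2 -= 1·row0 → [0,0,2]
  row2 -= 0·row1 → [0,0,2]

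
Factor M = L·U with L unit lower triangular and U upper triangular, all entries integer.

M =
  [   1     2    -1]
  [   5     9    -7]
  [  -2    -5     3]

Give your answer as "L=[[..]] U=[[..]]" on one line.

  row1 -= 5·row0 → [0,-1,-2]
  row2 -= -2·row0 → [0,-1,1]
  row2 -= 1·row1 → [0,0,3]

L=[[1,0,0],[5,1,0],[-2,1,1]] U=[[1,2,-1],[0,-1,-2],[0,0,3]]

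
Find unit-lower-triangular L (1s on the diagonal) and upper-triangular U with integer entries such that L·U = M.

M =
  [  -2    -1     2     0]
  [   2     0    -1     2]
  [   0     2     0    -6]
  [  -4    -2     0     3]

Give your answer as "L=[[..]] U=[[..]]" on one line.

L=[[1,0,0,0],[-1,1,0,0],[0,-2,1,0],[2,0,-2,1]] U=[[-2,-1,2,0],[0,-1,1,2],[0,0,2,-2],[0,0,0,-1]]

  row1 -= -1·row0 → [0,-1,1,2]
  row2 -= 0·row0 → [0,2,0,-6]
  row3 -= 2·row0 → [0,0,-4,3]
  row2 -= -2·row1 → [0,0,2,-2]
  row3 -= 0·row1 → [0,0,-4,3]
  row3 -= -2·row2 → [0,0,0,-1]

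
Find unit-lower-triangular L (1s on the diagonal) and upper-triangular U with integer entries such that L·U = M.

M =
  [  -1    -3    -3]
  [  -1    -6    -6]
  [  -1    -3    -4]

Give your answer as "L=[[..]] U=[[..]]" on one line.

L=[[1,0,0],[1,1,0],[1,0,1]] U=[[-1,-3,-3],[0,-3,-3],[0,0,-1]]

  row1 -= 1·row0 → [0,-3,-3]
  row2 -= 1·row0 → [0,0,-1]
  row2 -= 0·row1 → [0,0,-1]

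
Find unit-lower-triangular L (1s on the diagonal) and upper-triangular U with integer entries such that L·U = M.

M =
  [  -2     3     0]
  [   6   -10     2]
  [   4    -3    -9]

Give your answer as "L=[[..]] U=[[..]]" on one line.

L=[[1,0,0],[-3,1,0],[-2,-3,1]] U=[[-2,3,0],[0,-1,2],[0,0,-3]]

  row1 -= -3·row0 → [0,-1,2]
  row2 -= -2·row0 → [0,3,-9]
  row2 -= -3·row1 → [0,0,-3]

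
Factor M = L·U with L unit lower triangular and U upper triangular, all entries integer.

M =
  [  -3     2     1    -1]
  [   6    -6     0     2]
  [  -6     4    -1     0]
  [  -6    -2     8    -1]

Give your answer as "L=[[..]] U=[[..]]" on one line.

L=[[1,0,0,0],[-2,1,0,0],[2,0,1,0],[2,3,0,1]] U=[[-3,2,1,-1],[0,-2,2,0],[0,0,-3,2],[0,0,0,1]]

  r1 -= -2·r0 → [0,-2,2,0]
  r2 -= 2·r0 → [0,0,-3,2]
  r3 -= 2·r0 → [0,-6,6,1]
  r2 -= 0·r1 → [0,0,-3,2]
  r3 -= 3·r1 → [0,0,0,1]
  r3 -= 0·r2 → [0,0,0,1]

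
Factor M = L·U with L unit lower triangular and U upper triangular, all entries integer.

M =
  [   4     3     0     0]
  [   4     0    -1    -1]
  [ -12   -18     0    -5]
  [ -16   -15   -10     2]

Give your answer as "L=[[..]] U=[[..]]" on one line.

L=[[1,0,0,0],[1,1,0,0],[-3,3,1,0],[-4,1,-3,1]] U=[[4,3,0,0],[0,-3,-1,-1],[0,0,3,-2],[0,0,0,-3]]

  row1 -= 1·row0 → [0,-3,-1,-1]
  row2 -= -3·row0 → [0,-9,0,-5]
  row3 -= -4·row0 → [0,-3,-10,2]
  row2 -= 3·row1 → [0,0,3,-2]
  row3 -= 1·row1 → [0,0,-9,3]
  row3 -= -3·row2 → [0,0,0,-3]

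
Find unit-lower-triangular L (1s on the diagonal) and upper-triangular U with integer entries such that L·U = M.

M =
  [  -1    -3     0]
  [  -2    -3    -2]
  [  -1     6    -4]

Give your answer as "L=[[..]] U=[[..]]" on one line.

L=[[1,0,0],[2,1,0],[1,3,1]] U=[[-1,-3,0],[0,3,-2],[0,0,2]]

  row1 -= 2·row0 → [0,3,-2]
  row2 -= 1·row0 → [0,9,-4]
  row2 -= 3·row1 → [0,0,2]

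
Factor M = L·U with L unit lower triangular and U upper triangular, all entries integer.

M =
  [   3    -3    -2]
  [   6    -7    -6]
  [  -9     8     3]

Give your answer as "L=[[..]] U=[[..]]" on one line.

L=[[1,0,0],[2,1,0],[-3,1,1]] U=[[3,-3,-2],[0,-1,-2],[0,0,-1]]

  r1 -= 2·r0 → [0,-1,-2]
  r2 -= -3·r0 → [0,-1,-3]
  r2 -= 1·r1 → [0,0,-1]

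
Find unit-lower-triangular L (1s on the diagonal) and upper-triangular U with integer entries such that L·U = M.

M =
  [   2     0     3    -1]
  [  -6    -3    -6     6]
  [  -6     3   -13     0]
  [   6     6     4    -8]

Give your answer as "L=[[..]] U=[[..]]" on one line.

  row1 -= -3·row0 → [0,-3,3,3]
  row2 -= -3·row0 → [0,3,-4,-3]
  row3 -= 3·row0 → [0,6,-5,-5]
  row2 -= -1·row1 → [0,0,-1,0]
  row3 -= -2·row1 → [0,0,1,1]
  row3 -= -1·row2 → [0,0,0,1]

L=[[1,0,0,0],[-3,1,0,0],[-3,-1,1,0],[3,-2,-1,1]] U=[[2,0,3,-1],[0,-3,3,3],[0,0,-1,0],[0,0,0,1]]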